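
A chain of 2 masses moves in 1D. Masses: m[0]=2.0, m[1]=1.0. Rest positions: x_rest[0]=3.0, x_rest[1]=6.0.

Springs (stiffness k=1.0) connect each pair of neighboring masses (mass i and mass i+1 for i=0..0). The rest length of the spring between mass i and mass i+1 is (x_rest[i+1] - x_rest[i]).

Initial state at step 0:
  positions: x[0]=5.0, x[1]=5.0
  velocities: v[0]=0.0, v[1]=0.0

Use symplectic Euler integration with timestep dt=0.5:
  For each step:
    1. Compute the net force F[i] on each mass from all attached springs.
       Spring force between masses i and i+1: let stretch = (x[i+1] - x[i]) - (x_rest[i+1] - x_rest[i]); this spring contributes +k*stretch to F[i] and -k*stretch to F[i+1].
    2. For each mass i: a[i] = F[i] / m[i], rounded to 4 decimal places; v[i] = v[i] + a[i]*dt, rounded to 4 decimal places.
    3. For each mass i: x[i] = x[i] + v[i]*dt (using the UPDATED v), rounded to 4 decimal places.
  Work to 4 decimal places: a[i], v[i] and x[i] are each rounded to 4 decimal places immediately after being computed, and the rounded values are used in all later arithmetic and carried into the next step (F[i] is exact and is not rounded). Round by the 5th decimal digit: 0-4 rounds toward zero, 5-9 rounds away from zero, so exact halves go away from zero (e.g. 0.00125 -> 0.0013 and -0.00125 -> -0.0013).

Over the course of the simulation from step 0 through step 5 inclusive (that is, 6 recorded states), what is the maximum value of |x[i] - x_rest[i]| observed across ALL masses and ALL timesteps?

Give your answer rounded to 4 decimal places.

Step 0: x=[5.0000 5.0000] v=[0.0000 0.0000]
Step 1: x=[4.6250 5.7500] v=[-0.7500 1.5000]
Step 2: x=[4.0156 6.9688] v=[-1.2188 2.4375]
Step 3: x=[3.4004 8.1993] v=[-1.2305 2.4609]
Step 4: x=[3.0100 8.9801] v=[-0.7808 1.5615]
Step 5: x=[2.9909 9.0184] v=[-0.0383 0.0765]
Max displacement = 3.0184

Answer: 3.0184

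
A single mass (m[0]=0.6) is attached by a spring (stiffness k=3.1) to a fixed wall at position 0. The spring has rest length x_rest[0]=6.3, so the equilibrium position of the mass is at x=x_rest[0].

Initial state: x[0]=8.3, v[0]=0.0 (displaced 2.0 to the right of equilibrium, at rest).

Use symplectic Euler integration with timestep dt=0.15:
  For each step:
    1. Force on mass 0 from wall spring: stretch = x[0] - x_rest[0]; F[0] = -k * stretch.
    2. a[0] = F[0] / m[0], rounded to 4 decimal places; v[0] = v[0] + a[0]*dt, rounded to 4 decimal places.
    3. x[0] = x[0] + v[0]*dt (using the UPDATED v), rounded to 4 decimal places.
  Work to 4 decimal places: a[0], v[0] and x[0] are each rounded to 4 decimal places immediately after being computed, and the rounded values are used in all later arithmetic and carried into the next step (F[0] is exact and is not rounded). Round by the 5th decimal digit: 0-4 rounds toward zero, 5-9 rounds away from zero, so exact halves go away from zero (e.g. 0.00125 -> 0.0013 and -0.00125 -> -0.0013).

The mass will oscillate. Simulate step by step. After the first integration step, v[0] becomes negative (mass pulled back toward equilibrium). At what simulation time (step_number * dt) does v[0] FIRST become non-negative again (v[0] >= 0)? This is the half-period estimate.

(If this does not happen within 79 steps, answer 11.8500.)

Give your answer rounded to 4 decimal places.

Step 0: x=[8.3000] v=[0.0000]
Step 1: x=[8.0675] v=[-1.5500]
Step 2: x=[7.6295] v=[-2.9198]
Step 3: x=[7.0370] v=[-3.9502]
Step 4: x=[6.3588] v=[-4.5214]
Step 5: x=[5.6738] v=[-4.5670]
Step 6: x=[5.0615] v=[-4.0817]
Step 7: x=[4.5932] v=[-3.1219]
Step 8: x=[4.3233] v=[-1.7991]
Step 9: x=[4.2832] v=[-0.2672]
Step 10: x=[4.4776] v=[1.2958]
First v>=0 after going negative at step 10, time=1.5000

Answer: 1.5000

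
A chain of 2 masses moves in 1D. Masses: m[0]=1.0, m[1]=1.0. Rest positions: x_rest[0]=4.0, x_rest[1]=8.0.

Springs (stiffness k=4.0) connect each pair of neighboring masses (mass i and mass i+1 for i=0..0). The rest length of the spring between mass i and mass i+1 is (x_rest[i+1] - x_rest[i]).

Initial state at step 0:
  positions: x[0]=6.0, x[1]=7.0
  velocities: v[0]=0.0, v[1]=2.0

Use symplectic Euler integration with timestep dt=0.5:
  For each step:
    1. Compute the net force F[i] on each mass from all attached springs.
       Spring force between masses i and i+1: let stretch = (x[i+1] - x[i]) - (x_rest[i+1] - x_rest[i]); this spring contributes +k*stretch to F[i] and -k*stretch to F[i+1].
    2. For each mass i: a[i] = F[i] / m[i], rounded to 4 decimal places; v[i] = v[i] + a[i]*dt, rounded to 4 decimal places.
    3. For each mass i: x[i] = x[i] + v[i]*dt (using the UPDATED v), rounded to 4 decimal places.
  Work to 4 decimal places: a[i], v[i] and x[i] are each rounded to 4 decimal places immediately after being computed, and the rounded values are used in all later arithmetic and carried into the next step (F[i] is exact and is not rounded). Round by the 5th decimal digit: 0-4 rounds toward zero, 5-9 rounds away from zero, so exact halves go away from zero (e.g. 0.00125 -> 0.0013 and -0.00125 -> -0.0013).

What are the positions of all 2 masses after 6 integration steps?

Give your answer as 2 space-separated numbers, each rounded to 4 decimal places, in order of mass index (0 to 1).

Step 0: x=[6.0000 7.0000] v=[0.0000 2.0000]
Step 1: x=[3.0000 11.0000] v=[-6.0000 8.0000]
Step 2: x=[4.0000 11.0000] v=[2.0000 0.0000]
Step 3: x=[8.0000 8.0000] v=[8.0000 -6.0000]
Step 4: x=[8.0000 9.0000] v=[0.0000 2.0000]
Step 5: x=[5.0000 13.0000] v=[-6.0000 8.0000]
Step 6: x=[6.0000 13.0000] v=[2.0000 0.0000]

Answer: 6.0000 13.0000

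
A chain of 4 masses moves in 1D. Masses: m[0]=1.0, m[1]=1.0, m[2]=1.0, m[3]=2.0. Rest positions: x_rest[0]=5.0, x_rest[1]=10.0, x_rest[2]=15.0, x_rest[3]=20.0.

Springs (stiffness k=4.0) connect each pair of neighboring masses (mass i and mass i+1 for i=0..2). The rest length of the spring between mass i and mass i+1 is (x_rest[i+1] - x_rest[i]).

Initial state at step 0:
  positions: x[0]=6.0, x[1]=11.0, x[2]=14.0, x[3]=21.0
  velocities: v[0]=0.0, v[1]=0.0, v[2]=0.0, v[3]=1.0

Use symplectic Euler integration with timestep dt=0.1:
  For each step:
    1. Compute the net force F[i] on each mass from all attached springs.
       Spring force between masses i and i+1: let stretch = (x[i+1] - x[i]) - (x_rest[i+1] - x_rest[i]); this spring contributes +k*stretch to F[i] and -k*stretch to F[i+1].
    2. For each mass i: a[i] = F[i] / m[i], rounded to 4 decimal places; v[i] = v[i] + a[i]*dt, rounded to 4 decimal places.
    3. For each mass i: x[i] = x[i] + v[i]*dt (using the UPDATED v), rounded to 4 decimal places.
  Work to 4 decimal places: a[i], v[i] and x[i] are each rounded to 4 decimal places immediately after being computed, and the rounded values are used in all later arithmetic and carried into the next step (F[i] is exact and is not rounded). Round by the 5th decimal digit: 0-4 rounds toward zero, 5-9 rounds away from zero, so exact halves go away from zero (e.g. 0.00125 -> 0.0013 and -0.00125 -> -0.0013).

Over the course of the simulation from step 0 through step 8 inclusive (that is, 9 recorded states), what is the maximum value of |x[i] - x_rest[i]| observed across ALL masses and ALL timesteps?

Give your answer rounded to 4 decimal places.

Answer: 2.1548

Derivation:
Step 0: x=[6.0000 11.0000 14.0000 21.0000] v=[0.0000 0.0000 0.0000 1.0000]
Step 1: x=[6.0000 10.9200 14.1600 21.0600] v=[0.0000 -0.8000 1.6000 0.6000]
Step 2: x=[5.9968 10.7728 14.4664 21.0820] v=[-0.0320 -1.4720 3.0640 0.2200]
Step 3: x=[5.9846 10.5823 14.8897 21.0717] v=[-0.1216 -1.9050 4.2328 -0.1031]
Step 4: x=[5.9564 10.3802 15.3880 21.0378] v=[-0.2825 -2.0211 4.9826 -0.3395]
Step 5: x=[5.9051 10.2015 15.9119 20.9909] v=[-0.5130 -1.7875 5.2394 -0.4695]
Step 6: x=[5.8257 10.0793 16.4106 20.9424] v=[-0.7944 -1.2219 4.9868 -0.4853]
Step 7: x=[5.7164 10.0402 16.8373 20.9032] v=[-1.0930 -0.3908 4.2670 -0.3917]
Step 8: x=[5.5801 10.1001 17.1548 20.8827] v=[-1.3635 0.5985 3.1745 -0.2049]
Max displacement = 2.1548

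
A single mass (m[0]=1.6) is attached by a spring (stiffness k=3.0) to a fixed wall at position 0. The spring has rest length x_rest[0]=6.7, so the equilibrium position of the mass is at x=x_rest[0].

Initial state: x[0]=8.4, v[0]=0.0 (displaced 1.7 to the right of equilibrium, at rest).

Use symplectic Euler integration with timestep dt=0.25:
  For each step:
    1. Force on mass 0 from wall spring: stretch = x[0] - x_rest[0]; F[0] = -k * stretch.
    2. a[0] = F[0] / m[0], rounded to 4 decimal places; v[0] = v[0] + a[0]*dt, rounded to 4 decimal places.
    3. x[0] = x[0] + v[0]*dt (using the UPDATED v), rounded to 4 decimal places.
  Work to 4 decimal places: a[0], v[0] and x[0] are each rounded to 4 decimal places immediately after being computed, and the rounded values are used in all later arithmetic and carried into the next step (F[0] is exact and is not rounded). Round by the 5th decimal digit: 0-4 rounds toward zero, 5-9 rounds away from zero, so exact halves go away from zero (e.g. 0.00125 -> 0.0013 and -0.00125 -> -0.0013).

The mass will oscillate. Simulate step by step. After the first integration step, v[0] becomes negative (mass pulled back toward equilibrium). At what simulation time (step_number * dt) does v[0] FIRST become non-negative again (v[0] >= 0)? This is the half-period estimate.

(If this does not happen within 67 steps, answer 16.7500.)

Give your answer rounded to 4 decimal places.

Answer: 2.5000

Derivation:
Step 0: x=[8.4000] v=[0.0000]
Step 1: x=[8.2008] v=[-0.7969]
Step 2: x=[7.8257] v=[-1.5004]
Step 3: x=[7.3187] v=[-2.0281]
Step 4: x=[6.7392] v=[-2.3181]
Step 5: x=[6.1551] v=[-2.3365]
Step 6: x=[5.6348] v=[-2.0811]
Step 7: x=[5.2394] v=[-1.5818]
Step 8: x=[5.0151] v=[-0.8972]
Step 9: x=[4.9883] v=[-0.1074]
Step 10: x=[5.1621] v=[0.6950]
First v>=0 after going negative at step 10, time=2.5000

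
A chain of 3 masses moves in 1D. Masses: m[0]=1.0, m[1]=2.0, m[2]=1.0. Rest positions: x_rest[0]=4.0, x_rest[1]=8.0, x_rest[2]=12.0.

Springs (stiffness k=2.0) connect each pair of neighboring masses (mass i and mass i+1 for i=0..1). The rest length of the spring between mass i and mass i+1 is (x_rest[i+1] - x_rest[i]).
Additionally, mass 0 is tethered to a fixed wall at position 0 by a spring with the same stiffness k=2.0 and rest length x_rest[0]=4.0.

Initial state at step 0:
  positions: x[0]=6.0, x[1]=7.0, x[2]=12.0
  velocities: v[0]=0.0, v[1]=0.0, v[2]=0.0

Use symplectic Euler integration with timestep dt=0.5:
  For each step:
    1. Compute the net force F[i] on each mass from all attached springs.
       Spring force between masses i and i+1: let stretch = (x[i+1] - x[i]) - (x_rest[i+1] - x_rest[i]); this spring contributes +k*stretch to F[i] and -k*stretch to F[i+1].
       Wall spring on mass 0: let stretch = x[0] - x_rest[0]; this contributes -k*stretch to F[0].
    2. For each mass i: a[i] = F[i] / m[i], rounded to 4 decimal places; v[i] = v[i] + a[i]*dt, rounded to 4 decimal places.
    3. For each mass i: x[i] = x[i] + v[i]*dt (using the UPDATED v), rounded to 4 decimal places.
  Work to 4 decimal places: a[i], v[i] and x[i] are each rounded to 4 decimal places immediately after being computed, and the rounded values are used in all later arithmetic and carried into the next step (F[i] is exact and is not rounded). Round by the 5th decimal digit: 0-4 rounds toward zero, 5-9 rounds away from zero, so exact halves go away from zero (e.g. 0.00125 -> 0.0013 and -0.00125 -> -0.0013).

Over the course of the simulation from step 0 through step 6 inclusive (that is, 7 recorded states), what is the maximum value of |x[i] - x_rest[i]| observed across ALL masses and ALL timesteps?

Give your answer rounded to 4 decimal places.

Answer: 2.5000

Derivation:
Step 0: x=[6.0000 7.0000 12.0000] v=[0.0000 0.0000 0.0000]
Step 1: x=[3.5000 8.0000 11.5000] v=[-5.0000 2.0000 -1.0000]
Step 2: x=[1.5000 8.7500 11.2500] v=[-4.0000 1.5000 -0.5000]
Step 3: x=[2.3750 8.3125 11.7500] v=[1.7500 -0.8750 1.0000]
Step 4: x=[5.0313 7.2500 12.5313] v=[5.3125 -2.1250 1.5625]
Step 5: x=[6.2813 6.9532 12.6719] v=[2.4999 -0.5937 0.2812]
Step 6: x=[4.7266 7.9181 11.9532] v=[-3.1095 1.9297 -1.4375]
Max displacement = 2.5000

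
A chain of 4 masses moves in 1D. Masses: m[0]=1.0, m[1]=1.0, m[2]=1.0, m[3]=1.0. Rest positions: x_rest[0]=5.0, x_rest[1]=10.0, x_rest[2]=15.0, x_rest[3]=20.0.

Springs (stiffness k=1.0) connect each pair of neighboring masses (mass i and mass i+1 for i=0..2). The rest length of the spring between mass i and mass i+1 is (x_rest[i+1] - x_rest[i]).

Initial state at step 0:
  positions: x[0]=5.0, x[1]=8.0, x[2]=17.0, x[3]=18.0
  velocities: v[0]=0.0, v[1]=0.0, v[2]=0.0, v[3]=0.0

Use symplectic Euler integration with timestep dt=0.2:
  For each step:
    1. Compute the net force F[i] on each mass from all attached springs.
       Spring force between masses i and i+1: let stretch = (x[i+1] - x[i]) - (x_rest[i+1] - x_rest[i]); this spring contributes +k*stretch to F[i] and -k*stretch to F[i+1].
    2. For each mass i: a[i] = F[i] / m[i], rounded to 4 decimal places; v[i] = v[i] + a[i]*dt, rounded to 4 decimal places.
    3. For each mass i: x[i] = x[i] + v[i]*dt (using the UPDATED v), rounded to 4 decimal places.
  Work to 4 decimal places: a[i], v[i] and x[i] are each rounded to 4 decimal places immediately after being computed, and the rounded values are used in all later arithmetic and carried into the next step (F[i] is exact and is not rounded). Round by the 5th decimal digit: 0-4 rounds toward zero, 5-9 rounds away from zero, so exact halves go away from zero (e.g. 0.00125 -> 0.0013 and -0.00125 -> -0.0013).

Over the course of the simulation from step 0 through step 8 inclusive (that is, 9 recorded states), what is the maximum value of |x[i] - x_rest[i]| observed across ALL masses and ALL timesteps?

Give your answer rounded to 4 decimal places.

Step 0: x=[5.0000 8.0000 17.0000 18.0000] v=[0.0000 0.0000 0.0000 0.0000]
Step 1: x=[4.9200 8.2400 16.6800 18.1600] v=[-0.4000 1.2000 -1.6000 0.8000]
Step 2: x=[4.7728 8.6848 16.0816 18.4608] v=[-0.7360 2.2240 -2.9920 1.5040]
Step 3: x=[4.5821 9.2690 15.2825 18.8664] v=[-0.9536 2.9210 -3.9955 2.0282]
Step 4: x=[4.3789 9.9063 14.3862 19.3287] v=[-1.0162 3.1863 -4.4814 2.3114]
Step 5: x=[4.1968 10.5017 13.5084 19.7933] v=[-0.9107 2.9768 -4.3889 2.3229]
Step 6: x=[4.0669 10.9651 12.7617 20.2065] v=[-0.6497 2.3172 -3.7333 2.0659]
Step 7: x=[4.0129 11.2245 12.2410 20.5219] v=[-0.2701 1.2969 -2.6037 1.5769]
Step 8: x=[4.0473 11.2361 12.0108 20.7060] v=[0.1722 0.0579 -1.1508 0.9207]
Max displacement = 2.9892

Answer: 2.9892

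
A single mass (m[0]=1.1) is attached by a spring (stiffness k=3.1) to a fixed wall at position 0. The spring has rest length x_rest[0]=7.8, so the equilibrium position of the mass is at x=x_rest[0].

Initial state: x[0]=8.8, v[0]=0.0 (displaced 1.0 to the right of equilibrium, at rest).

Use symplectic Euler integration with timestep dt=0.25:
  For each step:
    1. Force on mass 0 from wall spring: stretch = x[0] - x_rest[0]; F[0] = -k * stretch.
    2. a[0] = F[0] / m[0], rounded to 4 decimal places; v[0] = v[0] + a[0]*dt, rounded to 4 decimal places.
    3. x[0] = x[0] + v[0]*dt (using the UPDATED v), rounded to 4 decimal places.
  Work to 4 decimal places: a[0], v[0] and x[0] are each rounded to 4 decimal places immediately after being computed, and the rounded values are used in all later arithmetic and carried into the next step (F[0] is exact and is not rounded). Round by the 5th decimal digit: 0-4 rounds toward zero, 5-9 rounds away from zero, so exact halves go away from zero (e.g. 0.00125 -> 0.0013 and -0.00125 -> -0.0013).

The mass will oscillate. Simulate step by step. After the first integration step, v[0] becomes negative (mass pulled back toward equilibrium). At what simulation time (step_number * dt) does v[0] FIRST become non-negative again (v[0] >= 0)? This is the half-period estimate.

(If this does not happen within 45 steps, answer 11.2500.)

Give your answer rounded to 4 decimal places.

Step 0: x=[8.8000] v=[0.0000]
Step 1: x=[8.6239] v=[-0.7046]
Step 2: x=[8.3026] v=[-1.2851]
Step 3: x=[7.8928] v=[-1.6392]
Step 4: x=[7.4667] v=[-1.7046]
Step 5: x=[7.0993] v=[-1.4698]
Step 6: x=[6.8553] v=[-0.9761]
Step 7: x=[6.7777] v=[-0.3105]
Step 8: x=[6.8802] v=[0.4098]
First v>=0 after going negative at step 8, time=2.0000

Answer: 2.0000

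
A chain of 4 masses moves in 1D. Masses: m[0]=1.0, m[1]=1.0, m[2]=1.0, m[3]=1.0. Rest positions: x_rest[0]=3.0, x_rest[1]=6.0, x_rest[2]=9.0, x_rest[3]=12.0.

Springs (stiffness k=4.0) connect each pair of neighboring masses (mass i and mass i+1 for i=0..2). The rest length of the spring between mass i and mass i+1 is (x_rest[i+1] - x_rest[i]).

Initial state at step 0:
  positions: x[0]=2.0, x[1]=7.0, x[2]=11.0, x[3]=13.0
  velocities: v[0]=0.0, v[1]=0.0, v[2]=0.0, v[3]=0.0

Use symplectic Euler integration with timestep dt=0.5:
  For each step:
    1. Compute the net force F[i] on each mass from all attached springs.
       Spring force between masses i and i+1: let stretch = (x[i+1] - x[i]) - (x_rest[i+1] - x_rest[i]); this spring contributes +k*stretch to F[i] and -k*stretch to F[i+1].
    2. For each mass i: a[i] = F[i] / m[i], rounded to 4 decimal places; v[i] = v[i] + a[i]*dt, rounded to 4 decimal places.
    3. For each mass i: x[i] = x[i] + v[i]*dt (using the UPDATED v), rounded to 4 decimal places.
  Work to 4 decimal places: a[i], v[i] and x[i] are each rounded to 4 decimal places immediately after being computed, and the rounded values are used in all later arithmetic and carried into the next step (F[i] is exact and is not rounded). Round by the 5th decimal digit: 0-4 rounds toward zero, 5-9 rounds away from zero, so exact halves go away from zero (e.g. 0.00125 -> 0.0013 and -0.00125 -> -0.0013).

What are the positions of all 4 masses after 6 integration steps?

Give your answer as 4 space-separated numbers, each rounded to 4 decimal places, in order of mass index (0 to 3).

Answer: 4.0000 6.0000 9.0000 14.0000

Derivation:
Step 0: x=[2.0000 7.0000 11.0000 13.0000] v=[0.0000 0.0000 0.0000 0.0000]
Step 1: x=[4.0000 6.0000 9.0000 14.0000] v=[4.0000 -2.0000 -4.0000 2.0000]
Step 2: x=[5.0000 6.0000 9.0000 13.0000] v=[2.0000 0.0000 0.0000 -2.0000]
Step 3: x=[4.0000 8.0000 10.0000 11.0000] v=[-2.0000 4.0000 2.0000 -4.0000]
Step 4: x=[4.0000 8.0000 10.0000 11.0000] v=[0.0000 0.0000 0.0000 0.0000]
Step 5: x=[5.0000 6.0000 9.0000 13.0000] v=[2.0000 -4.0000 -2.0000 4.0000]
Step 6: x=[4.0000 6.0000 9.0000 14.0000] v=[-2.0000 0.0000 0.0000 2.0000]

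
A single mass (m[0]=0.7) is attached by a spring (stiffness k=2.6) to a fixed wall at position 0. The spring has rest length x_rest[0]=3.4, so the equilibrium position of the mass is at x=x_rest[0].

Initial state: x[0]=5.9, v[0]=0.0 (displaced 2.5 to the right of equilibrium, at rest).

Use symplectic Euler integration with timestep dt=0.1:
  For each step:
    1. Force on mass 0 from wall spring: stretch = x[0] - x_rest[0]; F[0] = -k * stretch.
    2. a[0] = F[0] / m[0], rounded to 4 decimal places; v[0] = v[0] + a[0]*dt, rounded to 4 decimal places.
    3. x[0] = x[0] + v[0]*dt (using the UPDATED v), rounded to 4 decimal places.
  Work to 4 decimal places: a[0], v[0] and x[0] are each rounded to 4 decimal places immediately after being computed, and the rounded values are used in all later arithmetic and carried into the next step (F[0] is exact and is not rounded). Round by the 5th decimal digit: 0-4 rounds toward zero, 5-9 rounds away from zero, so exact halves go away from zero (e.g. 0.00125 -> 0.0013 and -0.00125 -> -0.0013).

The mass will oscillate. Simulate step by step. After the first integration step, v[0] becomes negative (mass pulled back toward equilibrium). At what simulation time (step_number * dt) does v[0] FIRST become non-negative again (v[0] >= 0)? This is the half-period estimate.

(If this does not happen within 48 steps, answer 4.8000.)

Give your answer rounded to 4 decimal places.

Step 0: x=[5.9000] v=[0.0000]
Step 1: x=[5.8071] v=[-0.9286]
Step 2: x=[5.6248] v=[-1.8227]
Step 3: x=[5.3599] v=[-2.6491]
Step 4: x=[5.0222] v=[-3.3771]
Step 5: x=[4.6242] v=[-3.9796]
Step 6: x=[4.1808] v=[-4.4343]
Step 7: x=[3.7084] v=[-4.7243]
Step 8: x=[3.2245] v=[-4.8389]
Step 9: x=[2.7471] v=[-4.7737]
Step 10: x=[2.2940] v=[-4.5312]
Step 11: x=[1.8820] v=[-4.1204]
Step 12: x=[1.5263] v=[-3.5566]
Step 13: x=[1.2402] v=[-2.8607]
Step 14: x=[1.0344] v=[-2.0585]
Step 15: x=[0.9164] v=[-1.1799]
Step 16: x=[0.8907] v=[-0.2574]
Step 17: x=[0.9582] v=[0.6746]
First v>=0 after going negative at step 17, time=1.7000

Answer: 1.7000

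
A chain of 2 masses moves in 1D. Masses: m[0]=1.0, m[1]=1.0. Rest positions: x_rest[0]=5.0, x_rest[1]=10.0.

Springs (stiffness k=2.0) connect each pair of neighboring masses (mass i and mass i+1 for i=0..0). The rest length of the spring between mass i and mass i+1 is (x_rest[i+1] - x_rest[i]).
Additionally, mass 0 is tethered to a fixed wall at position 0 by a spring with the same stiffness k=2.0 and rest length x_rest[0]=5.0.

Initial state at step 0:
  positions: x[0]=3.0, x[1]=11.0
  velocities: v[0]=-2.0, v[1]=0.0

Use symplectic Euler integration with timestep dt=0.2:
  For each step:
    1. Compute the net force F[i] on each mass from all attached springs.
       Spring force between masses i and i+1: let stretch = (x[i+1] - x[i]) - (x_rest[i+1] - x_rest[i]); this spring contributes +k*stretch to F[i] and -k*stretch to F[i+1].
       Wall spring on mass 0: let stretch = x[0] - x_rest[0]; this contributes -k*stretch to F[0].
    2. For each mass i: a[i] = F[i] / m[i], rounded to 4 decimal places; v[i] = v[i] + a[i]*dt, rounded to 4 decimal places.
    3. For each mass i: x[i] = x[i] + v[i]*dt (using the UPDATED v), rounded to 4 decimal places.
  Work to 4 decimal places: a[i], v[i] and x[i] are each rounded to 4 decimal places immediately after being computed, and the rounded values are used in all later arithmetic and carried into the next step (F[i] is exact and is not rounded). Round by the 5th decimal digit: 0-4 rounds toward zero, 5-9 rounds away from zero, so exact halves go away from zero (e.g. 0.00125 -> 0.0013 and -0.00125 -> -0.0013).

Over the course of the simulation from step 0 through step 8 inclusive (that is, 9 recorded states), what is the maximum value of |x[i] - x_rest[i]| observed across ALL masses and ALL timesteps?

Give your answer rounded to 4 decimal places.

Answer: 2.1878

Derivation:
Step 0: x=[3.0000 11.0000] v=[-2.0000 0.0000]
Step 1: x=[3.0000 10.7600] v=[0.0000 -1.2000]
Step 2: x=[3.3808 10.2992] v=[1.9040 -2.3040]
Step 3: x=[4.0446 9.6849] v=[3.3190 -3.0714]
Step 4: x=[4.8361 9.0194] v=[3.9573 -3.3275]
Step 5: x=[5.5753 8.4192] v=[3.6962 -3.0008]
Step 6: x=[6.0960 7.9915] v=[2.6036 -2.1384]
Step 7: x=[6.2807 7.8122] v=[0.9234 -0.8966]
Step 8: x=[6.0854 7.9104] v=[-0.9763 0.4908]
Max displacement = 2.1878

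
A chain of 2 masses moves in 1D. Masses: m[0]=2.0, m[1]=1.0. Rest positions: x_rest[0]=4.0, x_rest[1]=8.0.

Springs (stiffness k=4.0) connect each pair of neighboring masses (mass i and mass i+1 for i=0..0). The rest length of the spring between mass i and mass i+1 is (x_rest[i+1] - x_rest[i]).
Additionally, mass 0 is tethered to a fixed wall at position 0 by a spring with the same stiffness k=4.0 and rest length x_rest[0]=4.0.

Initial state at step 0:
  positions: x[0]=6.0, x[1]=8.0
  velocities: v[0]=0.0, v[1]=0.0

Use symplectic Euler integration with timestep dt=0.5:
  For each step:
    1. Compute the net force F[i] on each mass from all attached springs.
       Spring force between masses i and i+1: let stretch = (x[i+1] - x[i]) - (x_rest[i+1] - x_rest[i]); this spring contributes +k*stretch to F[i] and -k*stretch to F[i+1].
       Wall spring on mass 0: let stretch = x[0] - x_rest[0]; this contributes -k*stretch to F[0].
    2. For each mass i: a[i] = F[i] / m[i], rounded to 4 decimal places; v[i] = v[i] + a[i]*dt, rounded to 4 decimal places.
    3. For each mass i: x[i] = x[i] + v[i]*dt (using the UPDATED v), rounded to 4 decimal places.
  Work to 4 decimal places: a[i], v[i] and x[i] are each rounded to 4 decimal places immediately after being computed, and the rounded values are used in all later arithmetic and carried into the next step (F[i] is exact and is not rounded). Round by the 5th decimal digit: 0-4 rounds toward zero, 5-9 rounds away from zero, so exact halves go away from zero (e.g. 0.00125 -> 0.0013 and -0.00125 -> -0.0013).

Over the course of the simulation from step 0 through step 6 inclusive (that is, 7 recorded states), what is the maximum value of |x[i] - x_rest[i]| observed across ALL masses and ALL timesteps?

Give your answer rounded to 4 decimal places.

Answer: 3.0000

Derivation:
Step 0: x=[6.0000 8.0000] v=[0.0000 0.0000]
Step 1: x=[4.0000 10.0000] v=[-4.0000 4.0000]
Step 2: x=[3.0000 10.0000] v=[-2.0000 0.0000]
Step 3: x=[4.0000 7.0000] v=[2.0000 -6.0000]
Step 4: x=[4.5000 5.0000] v=[1.0000 -4.0000]
Step 5: x=[3.0000 6.5000] v=[-3.0000 3.0000]
Step 6: x=[1.7500 8.5000] v=[-2.5000 4.0000]
Max displacement = 3.0000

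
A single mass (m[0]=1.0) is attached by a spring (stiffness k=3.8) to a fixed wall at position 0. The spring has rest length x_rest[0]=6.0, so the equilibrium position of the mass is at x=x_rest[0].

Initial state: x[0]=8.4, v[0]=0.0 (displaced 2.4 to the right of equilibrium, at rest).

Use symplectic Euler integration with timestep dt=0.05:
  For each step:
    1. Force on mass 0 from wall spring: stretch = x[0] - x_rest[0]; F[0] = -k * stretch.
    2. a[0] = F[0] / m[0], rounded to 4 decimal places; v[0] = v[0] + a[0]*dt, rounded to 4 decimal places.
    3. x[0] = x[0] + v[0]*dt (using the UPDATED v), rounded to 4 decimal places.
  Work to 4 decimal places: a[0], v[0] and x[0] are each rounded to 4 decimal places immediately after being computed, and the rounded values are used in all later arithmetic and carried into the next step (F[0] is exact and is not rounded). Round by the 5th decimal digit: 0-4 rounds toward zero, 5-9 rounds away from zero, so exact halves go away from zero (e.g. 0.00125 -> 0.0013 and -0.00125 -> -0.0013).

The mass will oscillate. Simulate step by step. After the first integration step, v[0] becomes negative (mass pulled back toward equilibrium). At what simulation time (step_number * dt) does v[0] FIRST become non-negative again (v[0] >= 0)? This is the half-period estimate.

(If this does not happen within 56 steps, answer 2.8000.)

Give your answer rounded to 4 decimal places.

Answer: 1.6500

Derivation:
Step 0: x=[8.4000] v=[0.0000]
Step 1: x=[8.3772] v=[-0.4560]
Step 2: x=[8.3318] v=[-0.9077]
Step 3: x=[8.2643] v=[-1.3507]
Step 4: x=[8.1753] v=[-1.7809]
Step 5: x=[8.0656] v=[-2.1942]
Step 6: x=[7.9363] v=[-2.5867]
Step 7: x=[7.7886] v=[-2.9546]
Step 8: x=[7.6239] v=[-3.2944]
Step 9: x=[7.4438] v=[-3.6029]
Step 10: x=[7.2499] v=[-3.8772]
Step 11: x=[7.0442] v=[-4.1147]
Step 12: x=[6.8285] v=[-4.3131]
Step 13: x=[6.6050] v=[-4.4705]
Step 14: x=[6.3757] v=[-4.5855]
Step 15: x=[6.1429] v=[-4.6569]
Step 16: x=[5.9087] v=[-4.6841]
Step 17: x=[5.6754] v=[-4.6668]
Step 18: x=[5.4451] v=[-4.6051]
Step 19: x=[5.2201] v=[-4.4997]
Step 20: x=[5.0025] v=[-4.3515]
Step 21: x=[4.7944] v=[-4.1620]
Step 22: x=[4.5978] v=[-3.9329]
Step 23: x=[4.4145] v=[-3.6665]
Step 24: x=[4.2462] v=[-3.3653]
Step 25: x=[4.0946] v=[-3.0321]
Step 26: x=[3.9611] v=[-2.6701]
Step 27: x=[3.8470] v=[-2.2827]
Step 28: x=[3.7533] v=[-1.8736]
Step 29: x=[3.6810] v=[-1.4467]
Step 30: x=[3.6307] v=[-1.0061]
Step 31: x=[3.6029] v=[-0.5559]
Step 32: x=[3.5979] v=[-0.1005]
Step 33: x=[3.6157] v=[0.3559]
First v>=0 after going negative at step 33, time=1.6500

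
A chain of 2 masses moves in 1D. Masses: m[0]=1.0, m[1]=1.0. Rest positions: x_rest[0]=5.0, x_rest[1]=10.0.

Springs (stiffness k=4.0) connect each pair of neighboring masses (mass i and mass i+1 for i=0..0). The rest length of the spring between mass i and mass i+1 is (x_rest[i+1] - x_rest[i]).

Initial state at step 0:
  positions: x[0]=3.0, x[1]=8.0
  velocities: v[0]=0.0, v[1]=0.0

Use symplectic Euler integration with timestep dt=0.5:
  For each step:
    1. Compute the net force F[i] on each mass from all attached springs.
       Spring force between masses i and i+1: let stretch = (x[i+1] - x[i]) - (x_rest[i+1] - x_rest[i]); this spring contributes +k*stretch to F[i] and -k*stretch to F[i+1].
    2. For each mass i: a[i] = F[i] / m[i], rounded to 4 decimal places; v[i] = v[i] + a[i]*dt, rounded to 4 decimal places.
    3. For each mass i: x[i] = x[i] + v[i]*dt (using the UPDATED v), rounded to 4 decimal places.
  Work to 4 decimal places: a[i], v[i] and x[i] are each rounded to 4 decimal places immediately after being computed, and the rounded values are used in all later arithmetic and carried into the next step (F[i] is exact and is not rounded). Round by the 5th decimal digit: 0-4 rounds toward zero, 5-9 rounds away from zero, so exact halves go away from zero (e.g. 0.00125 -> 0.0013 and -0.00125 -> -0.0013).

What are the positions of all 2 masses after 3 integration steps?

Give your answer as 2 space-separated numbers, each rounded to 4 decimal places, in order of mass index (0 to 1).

Answer: 3.0000 8.0000

Derivation:
Step 0: x=[3.0000 8.0000] v=[0.0000 0.0000]
Step 1: x=[3.0000 8.0000] v=[0.0000 0.0000]
Step 2: x=[3.0000 8.0000] v=[0.0000 0.0000]
Step 3: x=[3.0000 8.0000] v=[0.0000 0.0000]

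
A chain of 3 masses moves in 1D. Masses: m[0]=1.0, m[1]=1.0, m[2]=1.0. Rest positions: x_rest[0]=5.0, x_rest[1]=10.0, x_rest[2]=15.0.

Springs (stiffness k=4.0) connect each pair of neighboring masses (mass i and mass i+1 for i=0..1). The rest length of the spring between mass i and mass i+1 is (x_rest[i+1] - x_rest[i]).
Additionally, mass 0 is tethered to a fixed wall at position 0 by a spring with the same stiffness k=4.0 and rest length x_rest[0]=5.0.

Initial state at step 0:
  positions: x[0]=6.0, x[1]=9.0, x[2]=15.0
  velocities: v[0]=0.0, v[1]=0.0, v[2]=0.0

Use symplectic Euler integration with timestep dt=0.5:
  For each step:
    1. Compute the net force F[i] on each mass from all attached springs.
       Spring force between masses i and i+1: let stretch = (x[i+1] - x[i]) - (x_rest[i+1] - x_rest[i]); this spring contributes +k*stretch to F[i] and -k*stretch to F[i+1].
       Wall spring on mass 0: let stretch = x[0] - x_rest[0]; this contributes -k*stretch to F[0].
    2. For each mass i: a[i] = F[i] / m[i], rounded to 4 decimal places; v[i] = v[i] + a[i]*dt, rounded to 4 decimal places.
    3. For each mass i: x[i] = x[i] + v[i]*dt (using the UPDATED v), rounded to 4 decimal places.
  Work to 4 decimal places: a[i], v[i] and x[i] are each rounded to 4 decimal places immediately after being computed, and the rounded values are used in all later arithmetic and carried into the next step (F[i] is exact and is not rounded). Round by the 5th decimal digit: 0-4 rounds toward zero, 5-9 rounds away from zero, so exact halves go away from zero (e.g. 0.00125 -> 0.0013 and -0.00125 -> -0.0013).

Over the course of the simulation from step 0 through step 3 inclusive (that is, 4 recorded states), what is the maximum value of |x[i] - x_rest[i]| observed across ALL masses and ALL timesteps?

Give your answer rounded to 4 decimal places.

Answer: 2.0000

Derivation:
Step 0: x=[6.0000 9.0000 15.0000] v=[0.0000 0.0000 0.0000]
Step 1: x=[3.0000 12.0000 14.0000] v=[-6.0000 6.0000 -2.0000]
Step 2: x=[6.0000 8.0000 16.0000] v=[6.0000 -8.0000 4.0000]
Step 3: x=[5.0000 10.0000 15.0000] v=[-2.0000 4.0000 -2.0000]
Max displacement = 2.0000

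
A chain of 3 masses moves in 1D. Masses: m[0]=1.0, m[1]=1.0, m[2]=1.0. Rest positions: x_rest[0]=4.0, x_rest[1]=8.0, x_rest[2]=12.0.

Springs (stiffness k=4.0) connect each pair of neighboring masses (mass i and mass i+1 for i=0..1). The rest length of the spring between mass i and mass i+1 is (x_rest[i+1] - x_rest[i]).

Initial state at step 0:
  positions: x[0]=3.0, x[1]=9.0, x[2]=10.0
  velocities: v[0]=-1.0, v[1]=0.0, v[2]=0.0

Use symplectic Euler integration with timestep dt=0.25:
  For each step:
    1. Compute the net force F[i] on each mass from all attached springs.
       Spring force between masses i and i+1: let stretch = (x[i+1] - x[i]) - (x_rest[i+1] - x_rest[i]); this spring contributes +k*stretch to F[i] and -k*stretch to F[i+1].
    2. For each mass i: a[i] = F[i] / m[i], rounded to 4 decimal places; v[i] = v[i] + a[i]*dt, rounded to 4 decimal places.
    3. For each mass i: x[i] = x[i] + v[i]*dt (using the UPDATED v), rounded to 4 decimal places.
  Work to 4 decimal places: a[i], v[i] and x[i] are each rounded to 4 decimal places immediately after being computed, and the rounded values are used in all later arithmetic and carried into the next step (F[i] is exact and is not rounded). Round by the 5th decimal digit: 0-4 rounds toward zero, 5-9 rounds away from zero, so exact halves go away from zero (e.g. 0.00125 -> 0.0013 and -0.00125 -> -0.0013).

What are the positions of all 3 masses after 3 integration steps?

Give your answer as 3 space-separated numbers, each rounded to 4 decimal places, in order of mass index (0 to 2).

Answer: 3.6250 5.2813 12.3438

Derivation:
Step 0: x=[3.0000 9.0000 10.0000] v=[-1.0000 0.0000 0.0000]
Step 1: x=[3.2500 7.7500 10.7500] v=[1.0000 -5.0000 3.0000]
Step 2: x=[3.6250 6.1250 11.7500] v=[1.5000 -6.5000 4.0000]
Step 3: x=[3.6250 5.2813 12.3438] v=[0.0000 -3.3750 2.3750]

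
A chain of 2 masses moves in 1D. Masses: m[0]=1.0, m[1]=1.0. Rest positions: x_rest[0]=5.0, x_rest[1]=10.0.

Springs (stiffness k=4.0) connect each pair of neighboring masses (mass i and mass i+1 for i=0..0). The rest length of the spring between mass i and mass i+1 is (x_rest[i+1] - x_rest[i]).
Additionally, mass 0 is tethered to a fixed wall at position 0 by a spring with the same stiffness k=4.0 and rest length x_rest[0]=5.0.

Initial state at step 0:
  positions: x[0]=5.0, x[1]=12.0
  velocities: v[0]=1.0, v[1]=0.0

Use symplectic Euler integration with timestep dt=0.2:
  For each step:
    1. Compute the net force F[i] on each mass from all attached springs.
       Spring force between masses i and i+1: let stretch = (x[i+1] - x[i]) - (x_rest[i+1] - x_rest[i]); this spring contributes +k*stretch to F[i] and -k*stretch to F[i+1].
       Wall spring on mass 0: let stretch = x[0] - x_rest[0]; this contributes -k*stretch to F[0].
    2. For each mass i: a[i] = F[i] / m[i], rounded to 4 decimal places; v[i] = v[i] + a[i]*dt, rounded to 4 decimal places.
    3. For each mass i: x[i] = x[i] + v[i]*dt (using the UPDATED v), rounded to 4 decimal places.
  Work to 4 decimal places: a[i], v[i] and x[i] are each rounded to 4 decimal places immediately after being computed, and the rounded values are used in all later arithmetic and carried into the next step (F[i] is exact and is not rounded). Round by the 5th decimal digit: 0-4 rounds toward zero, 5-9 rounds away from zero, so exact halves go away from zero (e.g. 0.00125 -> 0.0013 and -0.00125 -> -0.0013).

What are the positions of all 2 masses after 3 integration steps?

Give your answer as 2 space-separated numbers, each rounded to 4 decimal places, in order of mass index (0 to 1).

Answer: 6.5871 10.6637

Derivation:
Step 0: x=[5.0000 12.0000] v=[1.0000 0.0000]
Step 1: x=[5.5200 11.6800] v=[2.6000 -1.6000]
Step 2: x=[6.1424 11.1744] v=[3.1120 -2.5280]
Step 3: x=[6.5871 10.6637] v=[2.2237 -2.5536]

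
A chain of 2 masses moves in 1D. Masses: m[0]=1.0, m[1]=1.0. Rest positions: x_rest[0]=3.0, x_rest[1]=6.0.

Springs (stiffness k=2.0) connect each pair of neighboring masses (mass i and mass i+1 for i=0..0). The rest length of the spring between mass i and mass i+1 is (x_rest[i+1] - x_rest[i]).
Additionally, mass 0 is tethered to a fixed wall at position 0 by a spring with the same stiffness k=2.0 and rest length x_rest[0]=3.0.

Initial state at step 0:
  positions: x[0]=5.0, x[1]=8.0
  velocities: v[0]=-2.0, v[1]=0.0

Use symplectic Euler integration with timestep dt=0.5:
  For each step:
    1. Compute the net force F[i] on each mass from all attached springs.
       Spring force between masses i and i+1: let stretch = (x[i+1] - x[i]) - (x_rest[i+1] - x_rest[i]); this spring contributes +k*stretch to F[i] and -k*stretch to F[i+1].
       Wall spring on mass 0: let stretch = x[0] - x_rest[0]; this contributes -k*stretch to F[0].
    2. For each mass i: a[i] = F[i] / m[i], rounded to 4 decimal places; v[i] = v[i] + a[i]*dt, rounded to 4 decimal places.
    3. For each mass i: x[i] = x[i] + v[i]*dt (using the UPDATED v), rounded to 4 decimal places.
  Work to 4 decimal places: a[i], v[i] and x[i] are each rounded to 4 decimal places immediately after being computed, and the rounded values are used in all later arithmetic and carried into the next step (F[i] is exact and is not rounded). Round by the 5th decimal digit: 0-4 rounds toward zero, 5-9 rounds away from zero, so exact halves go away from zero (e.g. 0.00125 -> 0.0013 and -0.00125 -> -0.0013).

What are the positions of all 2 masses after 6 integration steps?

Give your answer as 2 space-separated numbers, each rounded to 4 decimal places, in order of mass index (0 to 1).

Step 0: x=[5.0000 8.0000] v=[-2.0000 0.0000]
Step 1: x=[3.0000 8.0000] v=[-4.0000 0.0000]
Step 2: x=[2.0000 7.0000] v=[-2.0000 -2.0000]
Step 3: x=[2.5000 5.0000] v=[1.0000 -4.0000]
Step 4: x=[3.0000 3.2500] v=[1.0000 -3.5000]
Step 5: x=[2.1250 2.8750] v=[-1.7500 -0.7500]
Step 6: x=[0.5625 3.6250] v=[-3.1250 1.5000]

Answer: 0.5625 3.6250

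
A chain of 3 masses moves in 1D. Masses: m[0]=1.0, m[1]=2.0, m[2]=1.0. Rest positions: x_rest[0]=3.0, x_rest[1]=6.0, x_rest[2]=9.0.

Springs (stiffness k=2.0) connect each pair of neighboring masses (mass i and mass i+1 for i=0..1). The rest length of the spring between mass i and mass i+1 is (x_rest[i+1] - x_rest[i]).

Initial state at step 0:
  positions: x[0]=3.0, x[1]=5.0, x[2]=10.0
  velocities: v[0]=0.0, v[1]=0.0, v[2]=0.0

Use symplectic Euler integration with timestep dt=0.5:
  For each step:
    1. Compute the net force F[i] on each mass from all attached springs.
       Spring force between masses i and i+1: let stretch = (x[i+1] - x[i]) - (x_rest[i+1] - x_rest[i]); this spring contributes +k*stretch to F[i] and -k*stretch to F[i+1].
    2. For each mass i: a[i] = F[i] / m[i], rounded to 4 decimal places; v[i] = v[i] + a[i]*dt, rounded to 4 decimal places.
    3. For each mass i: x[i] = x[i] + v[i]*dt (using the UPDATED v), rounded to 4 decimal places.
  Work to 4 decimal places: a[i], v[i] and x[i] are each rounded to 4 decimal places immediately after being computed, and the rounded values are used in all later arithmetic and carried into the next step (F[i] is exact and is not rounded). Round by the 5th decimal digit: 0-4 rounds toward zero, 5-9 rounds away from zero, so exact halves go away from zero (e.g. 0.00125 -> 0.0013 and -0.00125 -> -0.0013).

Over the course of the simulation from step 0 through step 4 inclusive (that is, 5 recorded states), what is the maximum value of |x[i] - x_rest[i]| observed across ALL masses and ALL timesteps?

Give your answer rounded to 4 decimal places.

Answer: 1.4375

Derivation:
Step 0: x=[3.0000 5.0000 10.0000] v=[0.0000 0.0000 0.0000]
Step 1: x=[2.5000 5.7500 9.0000] v=[-1.0000 1.5000 -2.0000]
Step 2: x=[2.1250 6.5000 7.8750] v=[-0.7500 1.5000 -2.2500]
Step 3: x=[2.4375 6.5000 7.5625] v=[0.6250 0.0000 -0.6250]
Step 4: x=[3.2813 5.7500 8.2188] v=[1.6875 -1.5000 1.3125]
Max displacement = 1.4375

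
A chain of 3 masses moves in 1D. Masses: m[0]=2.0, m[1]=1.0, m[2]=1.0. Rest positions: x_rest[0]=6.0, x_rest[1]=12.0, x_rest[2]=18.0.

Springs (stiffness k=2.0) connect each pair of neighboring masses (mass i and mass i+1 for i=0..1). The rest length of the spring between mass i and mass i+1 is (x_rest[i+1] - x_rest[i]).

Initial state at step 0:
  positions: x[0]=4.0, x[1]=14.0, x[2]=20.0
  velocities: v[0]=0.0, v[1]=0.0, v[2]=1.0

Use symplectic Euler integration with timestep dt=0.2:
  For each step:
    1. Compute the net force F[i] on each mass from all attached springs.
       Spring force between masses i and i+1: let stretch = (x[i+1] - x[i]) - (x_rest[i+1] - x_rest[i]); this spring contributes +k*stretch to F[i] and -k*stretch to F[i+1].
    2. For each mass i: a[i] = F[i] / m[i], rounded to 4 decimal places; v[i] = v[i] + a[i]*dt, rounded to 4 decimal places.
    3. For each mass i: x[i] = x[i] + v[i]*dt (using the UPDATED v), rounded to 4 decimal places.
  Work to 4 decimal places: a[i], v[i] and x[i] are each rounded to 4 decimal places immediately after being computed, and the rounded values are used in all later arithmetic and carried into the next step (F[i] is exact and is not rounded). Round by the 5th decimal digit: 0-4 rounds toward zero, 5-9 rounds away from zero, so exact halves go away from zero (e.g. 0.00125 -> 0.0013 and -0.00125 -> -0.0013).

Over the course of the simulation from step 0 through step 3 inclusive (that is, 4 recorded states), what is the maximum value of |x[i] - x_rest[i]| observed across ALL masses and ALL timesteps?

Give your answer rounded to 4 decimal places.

Step 0: x=[4.0000 14.0000 20.0000] v=[0.0000 0.0000 1.0000]
Step 1: x=[4.1600 13.6800 20.2000] v=[0.8000 -1.6000 1.0000]
Step 2: x=[4.4608 13.1200 20.3584] v=[1.5040 -2.8000 0.7920]
Step 3: x=[4.8680 12.4463 20.4177] v=[2.0358 -3.3683 0.2966]
Max displacement = 2.4177

Answer: 2.4177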